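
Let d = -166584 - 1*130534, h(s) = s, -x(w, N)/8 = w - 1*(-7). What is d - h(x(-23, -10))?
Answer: -297246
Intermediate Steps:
x(w, N) = -56 - 8*w (x(w, N) = -8*(w - 1*(-7)) = -8*(w + 7) = -8*(7 + w) = -56 - 8*w)
d = -297118 (d = -166584 - 130534 = -297118)
d - h(x(-23, -10)) = -297118 - (-56 - 8*(-23)) = -297118 - (-56 + 184) = -297118 - 1*128 = -297118 - 128 = -297246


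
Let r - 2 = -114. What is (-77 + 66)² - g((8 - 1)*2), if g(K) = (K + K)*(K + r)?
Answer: 2865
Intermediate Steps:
r = -112 (r = 2 - 114 = -112)
g(K) = 2*K*(-112 + K) (g(K) = (K + K)*(K - 112) = (2*K)*(-112 + K) = 2*K*(-112 + K))
(-77 + 66)² - g((8 - 1)*2) = (-77 + 66)² - 2*(8 - 1)*2*(-112 + (8 - 1)*2) = (-11)² - 2*7*2*(-112 + 7*2) = 121 - 2*14*(-112 + 14) = 121 - 2*14*(-98) = 121 - 1*(-2744) = 121 + 2744 = 2865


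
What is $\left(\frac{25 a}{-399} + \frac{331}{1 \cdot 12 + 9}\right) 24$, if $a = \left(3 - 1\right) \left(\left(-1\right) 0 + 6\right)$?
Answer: $\frac{47912}{133} \approx 360.24$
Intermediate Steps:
$a = 12$ ($a = 2 \left(0 + 6\right) = 2 \cdot 6 = 12$)
$\left(\frac{25 a}{-399} + \frac{331}{1 \cdot 12 + 9}\right) 24 = \left(\frac{25 \cdot 12}{-399} + \frac{331}{1 \cdot 12 + 9}\right) 24 = \left(300 \left(- \frac{1}{399}\right) + \frac{331}{12 + 9}\right) 24 = \left(- \frac{100}{133} + \frac{331}{21}\right) 24 = \frac{5989}{399} \cdot 24 = \frac{47912}{133}$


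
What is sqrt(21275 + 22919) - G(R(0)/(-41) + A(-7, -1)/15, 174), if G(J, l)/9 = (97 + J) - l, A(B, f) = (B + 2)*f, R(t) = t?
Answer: 690 + sqrt(44194) ≈ 900.22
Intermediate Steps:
A(B, f) = f*(2 + B) (A(B, f) = (2 + B)*f = f*(2 + B))
G(J, l) = 873 - 9*l + 9*J (G(J, l) = 9*((97 + J) - l) = 9*(97 + J - l) = 873 - 9*l + 9*J)
sqrt(21275 + 22919) - G(R(0)/(-41) + A(-7, -1)/15, 174) = sqrt(21275 + 22919) - (873 - 9*174 + 9*(0/(-41) - (2 - 7)/15)) = sqrt(44194) - (873 - 1566 + 9*(0*(-1/41) - 1*(-5)*(1/15))) = sqrt(44194) - (873 - 1566 + 9*(0 + 5*(1/15))) = sqrt(44194) - (873 - 1566 + 9*(0 + 1/3)) = sqrt(44194) - (873 - 1566 + 9*(1/3)) = sqrt(44194) - (873 - 1566 + 3) = sqrt(44194) - 1*(-690) = sqrt(44194) + 690 = 690 + sqrt(44194)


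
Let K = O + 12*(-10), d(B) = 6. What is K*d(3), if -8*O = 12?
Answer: -729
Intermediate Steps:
O = -3/2 (O = -1/8*12 = -3/2 ≈ -1.5000)
K = -243/2 (K = -3/2 + 12*(-10) = -3/2 - 120 = -243/2 ≈ -121.50)
K*d(3) = -243/2*6 = -729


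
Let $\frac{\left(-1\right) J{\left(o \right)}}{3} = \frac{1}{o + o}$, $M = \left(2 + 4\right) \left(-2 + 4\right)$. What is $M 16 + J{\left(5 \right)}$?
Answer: $\frac{1917}{10} \approx 191.7$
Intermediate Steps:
$M = 12$ ($M = 6 \cdot 2 = 12$)
$J{\left(o \right)} = - \frac{3}{2 o}$ ($J{\left(o \right)} = - \frac{3}{o + o} = - \frac{3}{2 o}$)
$M 16 + J{\left(5 \right)} = 12 \cdot 16 - \frac{3}{2 \cdot 5} = 192 - \frac{3}{10} = \frac{1917}{10}$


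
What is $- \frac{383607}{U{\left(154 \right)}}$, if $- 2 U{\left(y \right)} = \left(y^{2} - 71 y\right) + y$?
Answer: $\frac{18267}{308} \approx 59.308$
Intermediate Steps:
$U{\left(y \right)} = 35 y - \frac{y^{2}}{2}$ ($U{\left(y \right)} = - \frac{\left(y^{2} - 71 y\right) + y}{2} = - \frac{y^{2} - 70 y}{2} = 35 y - \frac{y^{2}}{2}$)
$- \frac{383607}{U{\left(154 \right)}} = - \frac{383607}{\frac{1}{2} \cdot 154 \left(70 - 154\right)} = - \frac{383607}{\frac{1}{2} \cdot 154 \left(-84\right)} = - \frac{383607}{-6468} = \left(-383607\right) \left(- \frac{1}{6468}\right) = \frac{18267}{308}$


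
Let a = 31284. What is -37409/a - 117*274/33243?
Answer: -748829953/346658004 ≈ -2.1601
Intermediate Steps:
-37409/a - 117*274/33243 = -37409/31284 - 117*274/33243 = -37409*1/31284 - 32058*1/33243 = -37409/31284 - 10686/11081 = -748829953/346658004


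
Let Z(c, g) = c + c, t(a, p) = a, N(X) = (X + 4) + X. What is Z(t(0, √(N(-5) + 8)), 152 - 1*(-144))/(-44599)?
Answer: 0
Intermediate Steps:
N(X) = 4 + 2*X (N(X) = (4 + X) + X = 4 + 2*X)
Z(c, g) = 2*c
Z(t(0, √(N(-5) + 8)), 152 - 1*(-144))/(-44599) = (2*0)/(-44599) = 0*(-1/44599) = 0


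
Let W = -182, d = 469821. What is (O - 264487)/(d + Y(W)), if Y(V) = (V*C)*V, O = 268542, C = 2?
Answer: 4055/536069 ≈ 0.0075643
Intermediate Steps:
Y(V) = 2*V² (Y(V) = (V*2)*V = (2*V)*V = 2*V²)
(O - 264487)/(d + Y(W)) = (268542 - 264487)/(469821 + 2*(-182)²) = 4055/(469821 + 2*33124) = 4055/(469821 + 66248) = 4055/536069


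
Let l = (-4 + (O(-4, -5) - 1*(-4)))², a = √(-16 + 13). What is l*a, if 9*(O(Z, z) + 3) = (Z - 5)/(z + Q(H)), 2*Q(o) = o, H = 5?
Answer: 169*I*√3/25 ≈ 11.709*I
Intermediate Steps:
Q(o) = o/2
O(Z, z) = -3 + (-5 + Z)/(9*(5/2 + z)) (O(Z, z) = -3 + ((Z - 5)/(z + (½)*5))/9 = -3 + ((-5 + Z)/(z + 5/2))/9 = -3 + ((-5 + Z)/(5/2 + z))/9 = -3 + (-5 + Z)/(9*(5/2 + z)))
a = I*√3 (a = √(-3) = I*√3 ≈ 1.732*I)
l = 169/25 (l = (-4 + ((-145 - 54*(-5) + 2*(-4))/(9*(5 + 2*(-5))) - 1*(-4)))² = (-4 + ((-145 + 270 - 8)/(9*(5 - 10)) + 4))² = (-4 + ((⅑)*117/(-5) + 4))² = (-4 + ((⅑)*(-⅕)*117 + 4))² = (-4 + (-13/5 + 4))² = (-4 + 7/5)² = (-13/5)² = 169/25 ≈ 6.7600)
l*a = 169*(I*√3)/25 = 169*I*√3/25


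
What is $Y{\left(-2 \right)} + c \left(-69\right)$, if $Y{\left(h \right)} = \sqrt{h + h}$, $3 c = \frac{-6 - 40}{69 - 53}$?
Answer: $\frac{529}{8} + 2 i \approx 66.125 + 2.0 i$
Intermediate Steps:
$c = - \frac{23}{24}$ ($c = \frac{\left(-6 - 40\right) \frac{1}{69 - 53}}{3} = \frac{\left(-46\right) \frac{1}{16}}{3} = \frac{1}{3} \left(- \frac{23}{8}\right) = - \frac{23}{24} \approx -0.95833$)
$Y{\left(h \right)} = \sqrt{2} \sqrt{h}$ ($Y{\left(h \right)} = \sqrt{2 h} = \sqrt{2} \sqrt{h}$)
$Y{\left(-2 \right)} + c \left(-69\right) = \sqrt{2} \sqrt{-2} - - \frac{529}{8} = \sqrt{2} i \sqrt{2} + \frac{529}{8} = 2 i + \frac{529}{8} = \frac{529}{8} + 2 i$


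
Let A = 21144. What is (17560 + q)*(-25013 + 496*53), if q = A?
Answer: 49347600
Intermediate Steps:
q = 21144
(17560 + q)*(-25013 + 496*53) = (17560 + 21144)*(-25013 + 496*53) = 38704*(-25013 + 26288) = 38704*1275 = 49347600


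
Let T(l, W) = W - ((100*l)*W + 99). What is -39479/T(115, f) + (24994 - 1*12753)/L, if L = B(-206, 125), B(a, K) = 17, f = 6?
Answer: 846438556/1174581 ≈ 720.63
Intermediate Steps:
L = 17
T(l, W) = -99 + W - 100*W*l (T(l, W) = W - (100*W*l + 99) = W - (99 + 100*W*l) = W + (-99 - 100*W*l) = -99 + W - 100*W*l)
-39479/T(115, f) + (24994 - 1*12753)/L = -39479/(-99 + 6 - 100*6*115) + (24994 - 1*12753)/17 = -39479/(-99 + 6 - 69000) + (24994 - 12753)*(1/17) = -39479/(-69093) + 12241*(1/17) = -39479*(-1/69093) + 12241/17 = 39479/69093 + 12241/17 = 846438556/1174581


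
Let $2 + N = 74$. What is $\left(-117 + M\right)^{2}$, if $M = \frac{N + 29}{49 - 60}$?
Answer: $\frac{1926544}{121} \approx 15922.0$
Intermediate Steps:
$N = 72$ ($N = -2 + 74 = 72$)
$M = - \frac{101}{11}$ ($M = \frac{72 + 29}{49 - 60} = \frac{101}{-11} = 101 \left(- \frac{1}{11}\right) = - \frac{101}{11} \approx -9.1818$)
$\left(-117 + M\right)^{2} = \left(-117 - \frac{101}{11}\right)^{2} = \left(- \frac{1388}{11}\right)^{2} = \frac{1926544}{121}$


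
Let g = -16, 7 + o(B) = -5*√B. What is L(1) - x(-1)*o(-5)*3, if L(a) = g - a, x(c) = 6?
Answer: 109 + 90*I*√5 ≈ 109.0 + 201.25*I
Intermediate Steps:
o(B) = -7 - 5*√B
L(a) = -16 - a
L(1) - x(-1)*o(-5)*3 = (-16 - 1*1) - 6*(-7 - 5*I*√5)*3 = (-16 - 1) - 6*(-7 - 5*I*√5)*3 = -17 - 6*(-7 - 5*I*√5)*3 = -17 - (-42 - 30*I*√5)*3 = -17 - (-126 - 90*I*√5) = -17 + (126 + 90*I*√5) = 109 + 90*I*√5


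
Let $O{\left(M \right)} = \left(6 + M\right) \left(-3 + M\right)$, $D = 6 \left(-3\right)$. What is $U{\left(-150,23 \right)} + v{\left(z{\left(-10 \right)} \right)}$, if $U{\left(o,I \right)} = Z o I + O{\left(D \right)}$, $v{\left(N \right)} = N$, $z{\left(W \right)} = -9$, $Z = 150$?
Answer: $-517257$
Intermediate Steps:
$D = -18$
$O{\left(M \right)} = \left(-3 + M\right) \left(6 + M\right)$
$U{\left(o,I \right)} = 252 + 150 I o$ ($U{\left(o,I \right)} = 150 o I + \left(-18 + \left(-18\right)^{2} + 3 \left(-18\right)\right) = 150 I o - -252 = 150 I o + 252 = 252 + 150 I o$)
$U{\left(-150,23 \right)} + v{\left(z{\left(-10 \right)} \right)} = \left(252 + 150 \cdot 23 \left(-150\right)\right) - 9 = \left(252 - 517500\right) - 9 = -517248 - 9 = -517257$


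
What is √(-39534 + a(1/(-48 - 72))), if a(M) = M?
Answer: 29*I*√169230/60 ≈ 198.83*I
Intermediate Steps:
√(-39534 + a(1/(-48 - 72))) = √(-39534 + 1/(-48 - 72)) = √(-39534 + 1/(-120)) = √(-39534 - 1/120) = √(-4744081/120) = 29*I*√169230/60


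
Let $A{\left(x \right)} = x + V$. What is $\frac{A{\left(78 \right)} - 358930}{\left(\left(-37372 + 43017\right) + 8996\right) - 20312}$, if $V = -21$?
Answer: $\frac{358873}{5671} \approx 63.282$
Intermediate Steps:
$A{\left(x \right)} = -21 + x$ ($A{\left(x \right)} = x - 21 = -21 + x$)
$\frac{A{\left(78 \right)} - 358930}{\left(\left(-37372 + 43017\right) + 8996\right) - 20312} = \frac{\left(-21 + 78\right) - 358930}{\left(\left(-37372 + 43017\right) + 8996\right) - 20312} = \frac{57 - 358930}{\left(5645 + 8996\right) - 20312} = - \frac{358873}{14641 - 20312} = - \frac{358873}{-5671} = \left(-358873\right) \left(- \frac{1}{5671}\right) = \frac{358873}{5671}$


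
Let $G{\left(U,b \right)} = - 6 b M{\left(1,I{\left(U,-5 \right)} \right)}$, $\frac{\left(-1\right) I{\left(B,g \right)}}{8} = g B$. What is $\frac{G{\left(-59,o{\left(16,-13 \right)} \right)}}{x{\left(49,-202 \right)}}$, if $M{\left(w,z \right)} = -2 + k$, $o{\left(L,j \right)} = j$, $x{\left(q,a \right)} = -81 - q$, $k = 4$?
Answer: $- \frac{6}{5} \approx -1.2$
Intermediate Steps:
$I{\left(B,g \right)} = - 8 B g$ ($I{\left(B,g \right)} = - 8 g B = - 8 B g$)
$M{\left(w,z \right)} = 2$ ($M{\left(w,z \right)} = -2 + 4 = 2$)
$G{\left(U,b \right)} = - 12 b$ ($G{\left(U,b \right)} = - 6 b 2 = - 12 b$)
$\frac{G{\left(-59,o{\left(16,-13 \right)} \right)}}{x{\left(49,-202 \right)}} = \frac{\left(-12\right) \left(-13\right)}{-81 - 49} = \frac{156}{-81 - 49} = \frac{156}{-130} = 156 \left(- \frac{1}{130}\right) = - \frac{6}{5}$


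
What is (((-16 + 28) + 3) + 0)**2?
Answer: 225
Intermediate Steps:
(((-16 + 28) + 3) + 0)**2 = ((12 + 3) + 0)**2 = (15 + 0)**2 = 15**2 = 225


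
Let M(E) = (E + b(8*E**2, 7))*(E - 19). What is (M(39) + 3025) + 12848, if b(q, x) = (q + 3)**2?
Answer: 2962681473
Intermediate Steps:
b(q, x) = (3 + q)**2
M(E) = (-19 + E)*(E + (3 + 8*E**2)**2) (M(E) = (E + (3 + 8*E**2)**2)*(E - 19) = (E + (3 + 8*E**2)**2)*(-19 + E) = (-19 + E)*(E + (3 + 8*E**2)**2))
(M(39) + 3025) + 12848 = ((-171 - 1216*39**4 - 911*39**2 - 10*39 + 48*39**3 + 64*39**5) + 3025) + 12848 = ((-171 - 1216*2313441 - 911*1521 - 390 + 48*59319 + 64*90224199) + 3025) + 12848 = ((-171 - 2813144256 - 1385631 - 390 + 2847312 + 5774348736) + 3025) + 12848 = (2962665600 + 3025) + 12848 = 2962668625 + 12848 = 2962681473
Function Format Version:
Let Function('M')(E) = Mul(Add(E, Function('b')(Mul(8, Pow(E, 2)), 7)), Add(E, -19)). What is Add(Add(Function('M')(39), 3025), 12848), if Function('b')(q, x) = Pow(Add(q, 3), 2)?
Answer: 2962681473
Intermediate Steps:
Function('b')(q, x) = Pow(Add(3, q), 2)
Function('M')(E) = Mul(Add(-19, E), Add(E, Pow(Add(3, Mul(8, Pow(E, 2))), 2))) (Function('M')(E) = Mul(Add(E, Pow(Add(3, Mul(8, Pow(E, 2))), 2)), Add(E, -19)) = Mul(Add(E, Pow(Add(3, Mul(8, Pow(E, 2))), 2)), Add(-19, E)) = Mul(Add(-19, E), Add(E, Pow(Add(3, Mul(8, Pow(E, 2))), 2))))
Add(Add(Function('M')(39), 3025), 12848) = Add(Add(Add(-171, Mul(-1216, Pow(39, 4)), Mul(-911, Pow(39, 2)), Mul(-10, 39), Mul(48, Pow(39, 3)), Mul(64, Pow(39, 5))), 3025), 12848) = Add(Add(Add(-171, Mul(-1216, 2313441), Mul(-911, 1521), -390, Mul(48, 59319), Mul(64, 90224199)), 3025), 12848) = Add(Add(Add(-171, -2813144256, -1385631, -390, 2847312, 5774348736), 3025), 12848) = Add(Add(2962665600, 3025), 12848) = Add(2962668625, 12848) = 2962681473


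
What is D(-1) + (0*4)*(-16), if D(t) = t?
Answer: -1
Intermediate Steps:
D(-1) + (0*4)*(-16) = -1 + (0*4)*(-16) = -1 + 0*(-16) = -1 + 0 = -1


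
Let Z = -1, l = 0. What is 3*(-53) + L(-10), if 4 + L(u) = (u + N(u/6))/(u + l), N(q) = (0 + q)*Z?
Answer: -973/6 ≈ -162.17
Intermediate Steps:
N(q) = -q (N(q) = (0 + q)*(-1) = q*(-1) = -q)
L(u) = -19/6 (L(u) = -4 + (u - u/6)/(u + 0) = -4 + (u - u/6)/u = -4 + (5*u/6)/u = -4 + 5/6 = -19/6)
3*(-53) + L(-10) = 3*(-53) - 19/6 = -159 - 19/6 = -973/6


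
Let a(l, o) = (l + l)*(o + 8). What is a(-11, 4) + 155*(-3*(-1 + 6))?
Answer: -2589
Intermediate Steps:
a(l, o) = 2*l*(8 + o) (a(l, o) = (2*l)*(8 + o) = 2*l*(8 + o))
a(-11, 4) + 155*(-3*(-1 + 6)) = 2*(-11)*(8 + 4) + 155*(-3*(-1 + 6)) = 2*(-11)*12 + 155*(-3*5) = -264 + 155*(-15) = -264 - 2325 = -2589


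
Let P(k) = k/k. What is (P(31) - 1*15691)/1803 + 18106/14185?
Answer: -63305844/8525185 ≈ -7.4257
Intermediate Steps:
P(k) = 1
(P(31) - 1*15691)/1803 + 18106/14185 = (1 - 1*15691)/1803 + 18106/14185 = (1 - 15691)*(1/1803) + 18106*(1/14185) = -15690*1/1803 + 18106/14185 = -5230/601 + 18106/14185 = -63305844/8525185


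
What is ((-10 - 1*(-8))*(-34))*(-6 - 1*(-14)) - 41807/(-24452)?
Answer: 13343695/24452 ≈ 545.71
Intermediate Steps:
((-10 - 1*(-8))*(-34))*(-6 - 1*(-14)) - 41807/(-24452) = ((-10 + 8)*(-34))*(-6 + 14) - 41807*(-1/24452) = -2*(-34)*8 + 41807/24452 = 68*8 + 41807/24452 = 544 + 41807/24452 = 13343695/24452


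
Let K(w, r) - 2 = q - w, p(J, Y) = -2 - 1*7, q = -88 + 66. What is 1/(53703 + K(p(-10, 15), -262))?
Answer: 1/53692 ≈ 1.8625e-5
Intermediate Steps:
q = -22
p(J, Y) = -9 (p(J, Y) = -2 - 7 = -9)
K(w, r) = -20 - w (K(w, r) = 2 + (-22 - w) = -20 - w)
1/(53703 + K(p(-10, 15), -262)) = 1/(53703 + (-20 - 1*(-9))) = 1/(53703 + (-20 + 9)) = 1/(53703 - 11) = 1/53692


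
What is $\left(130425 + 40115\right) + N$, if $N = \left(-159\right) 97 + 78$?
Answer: $155195$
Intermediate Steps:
$N = -15345$ ($N = -15423 + 78 = -15345$)
$\left(130425 + 40115\right) + N = \left(130425 + 40115\right) - 15345 = 170540 - 15345 = 155195$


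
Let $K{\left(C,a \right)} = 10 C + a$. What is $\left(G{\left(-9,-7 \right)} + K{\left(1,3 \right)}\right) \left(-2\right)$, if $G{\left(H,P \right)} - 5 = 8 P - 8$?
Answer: $92$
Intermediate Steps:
$G{\left(H,P \right)} = -3 + 8 P$ ($G{\left(H,P \right)} = 5 + \left(8 P - 8\right) = 5 + \left(-8 + 8 P\right) = -3 + 8 P$)
$K{\left(C,a \right)} = a + 10 C$
$\left(G{\left(-9,-7 \right)} + K{\left(1,3 \right)}\right) \left(-2\right) = \left(\left(-3 + 8 \left(-7\right)\right) + \left(3 + 10 \cdot 1\right)\right) \left(-2\right) = \left(\left(-3 - 56\right) + \left(3 + 10\right)\right) \left(-2\right) = \left(-59 + 13\right) \left(-2\right) = \left(-46\right) \left(-2\right) = 92$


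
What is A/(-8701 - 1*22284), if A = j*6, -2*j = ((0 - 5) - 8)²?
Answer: 507/30985 ≈ 0.016363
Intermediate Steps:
j = -169/2 (j = -((0 - 5) - 8)²/2 = -(-5 - 8)²/2 = -½*(-13)² = -½*169 = -169/2 ≈ -84.500)
A = -507 (A = -169/2*6 = -507)
A/(-8701 - 1*22284) = -507/(-8701 - 1*22284) = -507/(-8701 - 22284) = -507/(-30985) = -507*(-1/30985) = 507/30985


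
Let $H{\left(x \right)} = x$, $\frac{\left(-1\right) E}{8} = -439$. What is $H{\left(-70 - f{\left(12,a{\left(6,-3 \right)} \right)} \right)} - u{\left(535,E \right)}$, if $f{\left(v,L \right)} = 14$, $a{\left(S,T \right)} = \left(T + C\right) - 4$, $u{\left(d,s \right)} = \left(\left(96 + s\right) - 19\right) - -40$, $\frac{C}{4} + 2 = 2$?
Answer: $-3713$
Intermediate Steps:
$C = 0$ ($C = -8 + 4 \cdot 2 = -8 + 8 = 0$)
$E = 3512$ ($E = \left(-8\right) \left(-439\right) = 3512$)
$u{\left(d,s \right)} = 117 + s$ ($u{\left(d,s \right)} = \left(77 + s\right) + 40 = 117 + s$)
$a{\left(S,T \right)} = -4 + T$ ($a{\left(S,T \right)} = \left(T + 0\right) - 4 = T - 4 = -4 + T$)
$H{\left(-70 - f{\left(12,a{\left(6,-3 \right)} \right)} \right)} - u{\left(535,E \right)} = \left(-70 - 14\right) - \left(117 + 3512\right) = \left(-70 - 14\right) - 3629 = -84 - 3629 = -3713$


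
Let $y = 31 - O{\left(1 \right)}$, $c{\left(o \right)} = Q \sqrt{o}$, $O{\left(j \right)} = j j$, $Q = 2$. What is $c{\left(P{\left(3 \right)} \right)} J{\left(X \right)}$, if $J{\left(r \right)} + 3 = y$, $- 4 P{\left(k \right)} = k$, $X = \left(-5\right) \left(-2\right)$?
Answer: $27 i \sqrt{3} \approx 46.765 i$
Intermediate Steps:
$X = 10$
$P{\left(k \right)} = - \frac{k}{4}$
$O{\left(j \right)} = j^{2}$
$c{\left(o \right)} = 2 \sqrt{o}$
$y = 30$ ($y = 31 - 1^{2} = 31 - 1 = 30$)
$J{\left(r \right)} = 27$ ($J{\left(r \right)} = -3 + 30 = 27$)
$c{\left(P{\left(3 \right)} \right)} J{\left(X \right)} = 2 \sqrt{\left(- \frac{1}{4}\right) 3} \cdot 27 = 2 \sqrt{- \frac{3}{4}} \cdot 27 = 2 \frac{i \sqrt{3}}{2} \cdot 27 = i \sqrt{3} \cdot 27 = 27 i \sqrt{3}$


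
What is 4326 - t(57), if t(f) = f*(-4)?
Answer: 4554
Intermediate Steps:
t(f) = -4*f
4326 - t(57) = 4326 - (-4)*57 = 4326 - 1*(-228) = 4326 + 228 = 4554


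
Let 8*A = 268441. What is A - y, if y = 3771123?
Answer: -29900543/8 ≈ -3.7376e+6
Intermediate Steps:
A = 268441/8 (A = (⅛)*268441 = 268441/8 ≈ 33555.)
A - y = 268441/8 - 1*3771123 = 268441/8 - 3771123 = -29900543/8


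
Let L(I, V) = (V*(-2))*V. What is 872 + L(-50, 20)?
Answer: 72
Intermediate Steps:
L(I, V) = -2*V**2 (L(I, V) = (-2*V)*V = -2*V**2)
872 + L(-50, 20) = 872 - 2*20**2 = 872 - 2*400 = 872 - 800 = 72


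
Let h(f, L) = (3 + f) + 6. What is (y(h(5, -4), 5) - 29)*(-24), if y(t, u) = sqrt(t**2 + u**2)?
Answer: 696 - 24*sqrt(221) ≈ 339.21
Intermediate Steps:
h(f, L) = 9 + f
(y(h(5, -4), 5) - 29)*(-24) = (sqrt((9 + 5)**2 + 5**2) - 29)*(-24) = (sqrt(14**2 + 25) - 29)*(-24) = (sqrt(196 + 25) - 29)*(-24) = (sqrt(221) - 29)*(-24) = (-29 + sqrt(221))*(-24) = 696 - 24*sqrt(221)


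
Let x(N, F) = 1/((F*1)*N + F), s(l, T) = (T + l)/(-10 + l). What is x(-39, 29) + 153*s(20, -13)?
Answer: 295058/2755 ≈ 107.10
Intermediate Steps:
s(l, T) = (T + l)/(-10 + l)
x(N, F) = 1/(F + F*N) (x(N, F) = 1/(F*N + F) = 1/(F + F*N))
x(-39, 29) + 153*s(20, -13) = 1/(29*(1 - 39)) + 153*((-13 + 20)/(-10 + 20)) = (1/29)/(-38) + 153*(7/10) = (1/29)*(-1/38) + 153*((⅒)*7) = -1/1102 + 153*(7/10) = -1/1102 + 1071/10 = 295058/2755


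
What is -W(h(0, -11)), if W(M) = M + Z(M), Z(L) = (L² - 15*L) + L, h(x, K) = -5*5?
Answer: -950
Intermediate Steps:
h(x, K) = -25
Z(L) = L² - 14*L
W(M) = M + M*(-14 + M)
-W(h(0, -11)) = -(-25)*(-13 - 25) = -(-25)*(-38) = -1*950 = -950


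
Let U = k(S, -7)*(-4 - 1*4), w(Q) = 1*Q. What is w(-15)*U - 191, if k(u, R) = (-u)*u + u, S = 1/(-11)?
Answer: -24551/121 ≈ -202.90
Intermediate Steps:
w(Q) = Q
S = -1/11 ≈ -0.090909
k(u, R) = u - u² (k(u, R) = -u² + u = u - u²)
U = 96/121 (U = (-(1 - 1*(-1/11))/11)*(-4 - 1*4) = (-(1 + 1/11)/11)*(-4 - 4) = -1/11*12/11*(-8) = -12/121*(-8) = 96/121 ≈ 0.79339)
w(-15)*U - 191 = -15*96/121 - 191 = -1440/121 - 191 = -24551/121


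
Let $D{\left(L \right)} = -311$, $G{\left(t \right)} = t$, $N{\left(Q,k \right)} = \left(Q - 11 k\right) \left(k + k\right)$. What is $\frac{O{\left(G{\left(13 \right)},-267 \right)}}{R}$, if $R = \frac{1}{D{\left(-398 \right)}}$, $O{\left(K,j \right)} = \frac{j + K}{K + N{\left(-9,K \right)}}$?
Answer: $- \frac{78994}{3939} \approx -20.054$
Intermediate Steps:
$N{\left(Q,k \right)} = 2 k \left(Q - 11 k\right)$ ($N{\left(Q,k \right)} = \left(Q - 11 k\right) 2 k = 2 k \left(Q - 11 k\right)$)
$O{\left(K,j \right)} = \frac{K + j}{K + 2 K \left(-9 - 11 K\right)}$ ($O{\left(K,j \right)} = \frac{j + K}{K + 2 K \left(-9 - 11 K\right)} = \frac{K + j}{K + 2 K \left(-9 - 11 K\right)}$)
$R = - \frac{1}{311}$ ($R = \frac{1}{-311} = - \frac{1}{311} \approx -0.0032154$)
$\frac{O{\left(G{\left(13 \right)},-267 \right)}}{R} = \frac{\frac{1}{13} \frac{1}{17 + 22 \cdot 13} \left(\left(-1\right) 13 - -267\right)}{- \frac{1}{311}} = \frac{-13 + 267}{13 \left(17 + 286\right)} \left(-311\right) = \frac{1}{13} \cdot \frac{1}{303} \cdot 254 \left(-311\right) = \frac{254}{3939} \left(-311\right) = - \frac{78994}{3939}$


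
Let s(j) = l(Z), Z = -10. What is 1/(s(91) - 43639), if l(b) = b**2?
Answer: -1/43539 ≈ -2.2968e-5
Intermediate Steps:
s(j) = 100 (s(j) = (-10)**2 = 100)
1/(s(91) - 43639) = 1/(100 - 43639) = 1/(-43539) = -1/43539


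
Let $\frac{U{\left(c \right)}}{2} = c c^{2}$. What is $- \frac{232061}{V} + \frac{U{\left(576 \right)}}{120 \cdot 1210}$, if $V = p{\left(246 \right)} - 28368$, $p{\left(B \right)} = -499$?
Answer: $\frac{230559051533}{87322675} \approx 2640.3$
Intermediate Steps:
$U{\left(c \right)} = 2 c^{3}$ ($U{\left(c \right)} = 2 c c^{2} = 2 c^{3}$)
$V = -28867$ ($V = -499 - 28368 = -28867$)
$- \frac{232061}{V} + \frac{U{\left(576 \right)}}{120 \cdot 1210} = - \frac{232061}{-28867} + \frac{2 \cdot 576^{3}}{120 \cdot 1210} = \left(-232061\right) \left(- \frac{1}{28867}\right) + \frac{2 \cdot 191102976}{145200} = \frac{232061}{28867} + 382205952 \cdot \frac{1}{145200} = \frac{232061}{28867} + \frac{7962624}{3025} = \frac{230559051533}{87322675}$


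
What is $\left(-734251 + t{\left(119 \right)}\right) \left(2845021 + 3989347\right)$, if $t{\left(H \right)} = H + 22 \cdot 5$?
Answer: $-5016576468096$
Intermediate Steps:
$t{\left(H \right)} = 110 + H$ ($t{\left(H \right)} = H + 110 = 110 + H$)
$\left(-734251 + t{\left(119 \right)}\right) \left(2845021 + 3989347\right) = \left(-734251 + \left(110 + 119\right)\right) \left(2845021 + 3989347\right) = \left(-734251 + 229\right) 6834368 = \left(-734022\right) 6834368 = -5016576468096$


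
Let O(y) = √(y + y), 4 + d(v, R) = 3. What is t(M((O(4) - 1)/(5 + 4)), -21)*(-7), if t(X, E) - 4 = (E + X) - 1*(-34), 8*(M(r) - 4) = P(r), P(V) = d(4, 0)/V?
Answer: -1167/8 + 9*√2/4 ≈ -142.69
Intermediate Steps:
d(v, R) = -1 (d(v, R) = -4 + 3 = -1)
O(y) = √2*√y (O(y) = √(2*y) = √2*√y)
P(V) = -1/V
M(r) = 4 - 1/(8*r) (M(r) = 4 + (-1/r)/8 = 4 - 1/(8*r))
t(X, E) = 38 + E + X (t(X, E) = 4 + ((E + X) - 1*(-34)) = 4 + ((E + X) + 34) = 4 + (34 + E + X) = 38 + E + X)
t(M((O(4) - 1)/(5 + 4)), -21)*(-7) = (38 - 21 + (4 - (5 + 4)/(√2*√4 - 1)/8))*(-7) = (38 - 21 + (4 - 9/(√2*2 - 1)/8))*(-7) = (38 - 21 + (4 - 9/(2*√2 - 1)/8))*(-7) = (38 - 21 + (4 - 9/(-1 + 2*√2)/8))*(-7) = (38 - 21 + (4 - 1/(8*(-⅑ + 2*√2/9))))*(-7) = (21 - 1/(8*(-⅑ + 2*√2/9)))*(-7) = -147 + 7/(8*(-⅑ + 2*√2/9))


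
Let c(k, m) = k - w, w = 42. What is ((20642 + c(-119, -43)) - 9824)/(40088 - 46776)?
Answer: -10657/6688 ≈ -1.5935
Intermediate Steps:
c(k, m) = -42 + k (c(k, m) = k - 1*42 = k - 42 = -42 + k)
((20642 + c(-119, -43)) - 9824)/(40088 - 46776) = ((20642 + (-42 - 119)) - 9824)/(40088 - 46776) = ((20642 - 161) - 9824)/(-6688) = (20481 - 9824)*(-1/6688) = 10657*(-1/6688) = -10657/6688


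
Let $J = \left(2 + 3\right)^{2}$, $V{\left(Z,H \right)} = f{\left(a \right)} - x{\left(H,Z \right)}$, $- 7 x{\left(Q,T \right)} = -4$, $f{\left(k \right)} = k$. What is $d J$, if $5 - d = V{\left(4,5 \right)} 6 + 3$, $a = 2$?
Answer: $- \frac{1150}{7} \approx -164.29$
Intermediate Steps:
$x{\left(Q,T \right)} = \frac{4}{7}$ ($x{\left(Q,T \right)} = \left(- \frac{1}{7}\right) \left(-4\right) = \frac{4}{7}$)
$V{\left(Z,H \right)} = \frac{10}{7}$ ($V{\left(Z,H \right)} = 2 - \frac{4}{7} = \frac{10}{7}$)
$J = 25$ ($J = 5^{2} = 25$)
$d = - \frac{46}{7}$ ($d = 5 - \left(\frac{10}{7} \cdot 6 + 3\right) = 5 - \left(\frac{60}{7} + 3\right) = 5 - \frac{81}{7} = - \frac{46}{7} \approx -6.5714$)
$d J = \left(- \frac{46}{7}\right) 25 = - \frac{1150}{7}$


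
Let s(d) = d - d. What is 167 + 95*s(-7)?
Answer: 167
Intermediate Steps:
s(d) = 0
167 + 95*s(-7) = 167 + 95*0 = 167 + 0 = 167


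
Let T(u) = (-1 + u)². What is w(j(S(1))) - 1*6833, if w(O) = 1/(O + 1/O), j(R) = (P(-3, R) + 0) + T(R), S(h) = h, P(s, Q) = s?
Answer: -68333/10 ≈ -6833.3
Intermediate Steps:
j(R) = -3 + (-1 + R)² (j(R) = (-3 + 0) + (-1 + R)² = -3 + (-1 + R)²)
w(j(S(1))) - 1*6833 = (-3 + (-1 + 1)²)/(1 + (-3 + (-1 + 1)²)²) - 1*6833 = (-3 + 0²)/(1 + (-3 + 0²)²) - 6833 = (-3 + 0)/(1 + (-3 + 0)²) - 6833 = -3/(1 + (-3)²) - 6833 = -3/(1 + 9) - 6833 = -3/10 - 6833 = -68333/10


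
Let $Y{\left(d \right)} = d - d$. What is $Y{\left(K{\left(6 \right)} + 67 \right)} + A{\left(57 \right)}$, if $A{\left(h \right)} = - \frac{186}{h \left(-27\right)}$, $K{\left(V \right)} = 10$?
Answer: $\frac{62}{513} \approx 0.12086$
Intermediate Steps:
$A{\left(h \right)} = \frac{62}{9 h}$ ($A{\left(h \right)} = - \frac{186}{\left(-27\right) h} = - 186 \left(- \frac{1}{27 h}\right) = \frac{62}{9 h}$)
$Y{\left(d \right)} = 0$
$Y{\left(K{\left(6 \right)} + 67 \right)} + A{\left(57 \right)} = 0 + \frac{62}{9 \cdot 57} = 0 + \frac{62}{9} \cdot \frac{1}{57} = 0 + \frac{62}{513} = \frac{62}{513}$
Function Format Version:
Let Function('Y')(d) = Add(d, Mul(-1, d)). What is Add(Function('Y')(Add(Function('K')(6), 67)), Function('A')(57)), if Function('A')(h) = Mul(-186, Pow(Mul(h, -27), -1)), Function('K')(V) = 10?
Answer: Rational(62, 513) ≈ 0.12086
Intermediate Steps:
Function('A')(h) = Mul(Rational(62, 9), Pow(h, -1)) (Function('A')(h) = Mul(-186, Pow(Mul(-27, h), -1)) = Mul(-186, Mul(Rational(-1, 27), Pow(h, -1))) = Mul(Rational(62, 9), Pow(h, -1)))
Function('Y')(d) = 0
Add(Function('Y')(Add(Function('K')(6), 67)), Function('A')(57)) = Add(0, Mul(Rational(62, 9), Pow(57, -1))) = Add(0, Mul(Rational(62, 9), Rational(1, 57))) = Add(0, Rational(62, 513)) = Rational(62, 513)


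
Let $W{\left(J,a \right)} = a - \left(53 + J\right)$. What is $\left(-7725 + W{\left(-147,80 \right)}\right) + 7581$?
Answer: $30$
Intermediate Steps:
$W{\left(J,a \right)} = -53 + a - J$
$\left(-7725 + W{\left(-147,80 \right)}\right) + 7581 = \left(-7725 - -174\right) + 7581 = \left(-7725 + \left(-53 + 80 + 147\right)\right) + 7581 = \left(-7725 + 174\right) + 7581 = -7551 + 7581 = 30$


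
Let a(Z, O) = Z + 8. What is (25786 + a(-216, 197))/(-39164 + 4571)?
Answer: -8526/11531 ≈ -0.73940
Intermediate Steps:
a(Z, O) = 8 + Z
(25786 + a(-216, 197))/(-39164 + 4571) = (25786 + (8 - 216))/(-39164 + 4571) = (25786 - 208)/(-34593) = 25578*(-1/34593) = -8526/11531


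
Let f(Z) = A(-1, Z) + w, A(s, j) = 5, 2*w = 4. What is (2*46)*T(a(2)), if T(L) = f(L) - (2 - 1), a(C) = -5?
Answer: 552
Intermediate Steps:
w = 2 (w = (1/2)*4 = 2)
f(Z) = 7 (f(Z) = 5 + 2 = 7)
T(L) = 6 (T(L) = 7 - (2 - 1) = 7 - 1*1 = 7 - 1 = 6)
(2*46)*T(a(2)) = (2*46)*6 = 92*6 = 552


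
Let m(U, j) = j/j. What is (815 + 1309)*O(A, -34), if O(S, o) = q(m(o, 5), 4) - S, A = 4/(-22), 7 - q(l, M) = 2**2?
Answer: 74340/11 ≈ 6758.2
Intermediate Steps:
m(U, j) = 1
q(l, M) = 3 (q(l, M) = 7 - 1*2**2 = 7 - 1*4 = 7 - 4 = 3)
A = -2/11 (A = 4*(-1/22) = -2/11 ≈ -0.18182)
O(S, o) = 3 - S
(815 + 1309)*O(A, -34) = (815 + 1309)*(3 - 1*(-2/11)) = 2124*(3 + 2/11) = 2124*(35/11) = 74340/11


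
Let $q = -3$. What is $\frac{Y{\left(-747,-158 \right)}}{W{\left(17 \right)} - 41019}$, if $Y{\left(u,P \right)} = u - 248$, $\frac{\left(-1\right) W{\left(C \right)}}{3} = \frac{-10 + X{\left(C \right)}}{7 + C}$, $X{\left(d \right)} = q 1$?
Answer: $\frac{7960}{328139} \approx 0.024258$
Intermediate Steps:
$X{\left(d \right)} = -3$ ($X{\left(d \right)} = \left(-3\right) 1 = -3$)
$W{\left(C \right)} = \frac{39}{7 + C}$ ($W{\left(C \right)} = - 3 \frac{-10 - 3}{7 + C} = - 3 \left(- \frac{13}{7 + C}\right) = \frac{39}{7 + C}$)
$Y{\left(u,P \right)} = -248 + u$ ($Y{\left(u,P \right)} = u - 248 = -248 + u$)
$\frac{Y{\left(-747,-158 \right)}}{W{\left(17 \right)} - 41019} = \frac{-248 - 747}{\frac{39}{7 + 17} - 41019} = - \frac{995}{\frac{39}{24} - 41019} = - \frac{995}{39 \cdot \frac{1}{24} - 41019} = - \frac{995}{\frac{13}{8} - 41019} = - \frac{995}{- \frac{328139}{8}} = \left(-995\right) \left(- \frac{8}{328139}\right) = \frac{7960}{328139}$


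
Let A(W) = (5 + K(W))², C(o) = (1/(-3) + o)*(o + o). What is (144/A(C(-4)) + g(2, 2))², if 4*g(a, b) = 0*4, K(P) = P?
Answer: 1679616/200533921 ≈ 0.0083757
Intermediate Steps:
C(o) = 2*o*(-⅓ + o) (C(o) = (-⅓ + o)*(2*o) = 2*o*(-⅓ + o))
A(W) = (5 + W)²
g(a, b) = 0 (g(a, b) = (0*4)/4 = (¼)*0 = 0)
(144/A(C(-4)) + g(2, 2))² = (144/((5 + (⅔)*(-4)*(-1 + 3*(-4)))²) + 0)² = (144/((5 + (⅔)*(-4)*(-1 - 12))²) + 0)² = (144/((5 + (⅔)*(-4)*(-13))²) + 0)² = (144/((5 + 104/3)²) + 0)² = (144/((119/3)²) + 0)² = (144/(14161/9) + 0)² = (144*(9/14161) + 0)² = (1296/14161 + 0)² = (1296/14161)² = 1679616/200533921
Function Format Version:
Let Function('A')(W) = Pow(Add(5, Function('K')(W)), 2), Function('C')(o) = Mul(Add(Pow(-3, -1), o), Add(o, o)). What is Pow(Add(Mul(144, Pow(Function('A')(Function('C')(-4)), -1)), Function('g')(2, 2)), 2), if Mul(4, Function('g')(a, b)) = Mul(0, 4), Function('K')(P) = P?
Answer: Rational(1679616, 200533921) ≈ 0.0083757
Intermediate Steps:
Function('C')(o) = Mul(2, o, Add(Rational(-1, 3), o)) (Function('C')(o) = Mul(Add(Rational(-1, 3), o), Mul(2, o)) = Mul(2, o, Add(Rational(-1, 3), o)))
Function('A')(W) = Pow(Add(5, W), 2)
Function('g')(a, b) = 0 (Function('g')(a, b) = Mul(Rational(1, 4), Mul(0, 4)) = Mul(Rational(1, 4), 0) = 0)
Pow(Add(Mul(144, Pow(Function('A')(Function('C')(-4)), -1)), Function('g')(2, 2)), 2) = Pow(Add(Mul(144, Pow(Pow(Add(5, Mul(Rational(2, 3), -4, Add(-1, Mul(3, -4)))), 2), -1)), 0), 2) = Pow(Add(Mul(144, Pow(Pow(Add(5, Mul(Rational(2, 3), -4, Add(-1, -12))), 2), -1)), 0), 2) = Pow(Add(Mul(144, Pow(Pow(Add(5, Mul(Rational(2, 3), -4, -13)), 2), -1)), 0), 2) = Pow(Add(Mul(144, Pow(Pow(Add(5, Rational(104, 3)), 2), -1)), 0), 2) = Pow(Add(Mul(144, Pow(Pow(Rational(119, 3), 2), -1)), 0), 2) = Pow(Add(Mul(144, Pow(Rational(14161, 9), -1)), 0), 2) = Pow(Add(Mul(144, Rational(9, 14161)), 0), 2) = Pow(Add(Rational(1296, 14161), 0), 2) = Pow(Rational(1296, 14161), 2) = Rational(1679616, 200533921)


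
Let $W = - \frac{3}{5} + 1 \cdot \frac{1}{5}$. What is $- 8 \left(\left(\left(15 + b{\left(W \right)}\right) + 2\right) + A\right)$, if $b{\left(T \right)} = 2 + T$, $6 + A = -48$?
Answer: $\frac{1416}{5} \approx 283.2$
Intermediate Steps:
$A = -54$ ($A = -6 - 48 = -54$)
$W = - \frac{2}{5}$ ($W = \left(-3\right) \frac{1}{5} + 1 \cdot \frac{1}{5} = - \frac{3}{5} + \frac{1}{5} = - \frac{2}{5} \approx -0.4$)
$- 8 \left(\left(\left(15 + b{\left(W \right)}\right) + 2\right) + A\right) = - 8 \left(\left(\left(15 + \left(2 - \frac{2}{5}\right)\right) + 2\right) - 54\right) = - 8 \left(\left(\left(15 + \frac{8}{5}\right) + 2\right) - 54\right) = - 8 \left(\left(\frac{83}{5} + 2\right) - 54\right) = - 8 \left(\frac{93}{5} - 54\right) = \left(-8\right) \left(- \frac{177}{5}\right) = \frac{1416}{5}$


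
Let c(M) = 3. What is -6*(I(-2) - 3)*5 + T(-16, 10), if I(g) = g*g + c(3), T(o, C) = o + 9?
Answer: -127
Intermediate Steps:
T(o, C) = 9 + o
I(g) = 3 + g² (I(g) = g*g + 3 = g² + 3 = 3 + g²)
-6*(I(-2) - 3)*5 + T(-16, 10) = -6*((3 + (-2)²) - 3)*5 + (9 - 16) = -6*((3 + 4) - 3)*5 - 7 = -6*(7 - 3)*5 - 7 = -6*4*5 - 7 = -24*5 - 7 = -120 - 7 = -127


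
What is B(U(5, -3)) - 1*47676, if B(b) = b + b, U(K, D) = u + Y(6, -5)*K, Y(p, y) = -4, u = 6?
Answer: -47704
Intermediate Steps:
U(K, D) = 6 - 4*K
B(b) = 2*b
B(U(5, -3)) - 1*47676 = 2*(6 - 4*5) - 1*47676 = 2*(6 - 20) - 47676 = 2*(-14) - 47676 = -28 - 47676 = -47704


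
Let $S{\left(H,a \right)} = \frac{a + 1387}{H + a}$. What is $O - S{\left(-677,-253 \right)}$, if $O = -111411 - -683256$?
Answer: $\frac{88636164}{155} \approx 5.7185 \cdot 10^{5}$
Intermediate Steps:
$O = 571845$ ($O = -111411 + 683256 = 571845$)
$S{\left(H,a \right)} = \frac{1387 + a}{H + a}$
$O - S{\left(-677,-253 \right)} = 571845 - \frac{1387 - 253}{-677 - 253} = 571845 - \frac{1}{-930} \cdot 1134 = 571845 - \left(- \frac{1}{930}\right) 1134 = 571845 - - \frac{189}{155} = 571845 + \frac{189}{155} = \frac{88636164}{155}$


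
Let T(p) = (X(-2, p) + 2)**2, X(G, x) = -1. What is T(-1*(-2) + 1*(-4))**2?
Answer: 1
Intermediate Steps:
T(p) = 1 (T(p) = (-1 + 2)**2 = 1**2 = 1)
T(-1*(-2) + 1*(-4))**2 = 1**2 = 1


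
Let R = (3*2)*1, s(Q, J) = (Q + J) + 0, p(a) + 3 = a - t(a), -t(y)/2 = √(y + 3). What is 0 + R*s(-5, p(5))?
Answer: -18 + 24*√2 ≈ 15.941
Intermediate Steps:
t(y) = -2*√(3 + y) (t(y) = -2*√(y + 3) = -2*√(3 + y))
p(a) = -3 + a + 2*√(3 + a) (p(a) = -3 + (a - (-2)*√(3 + a)) = -3 + (a + 2*√(3 + a)) = -3 + a + 2*√(3 + a))
s(Q, J) = J + Q (s(Q, J) = (J + Q) + 0 = J + Q)
R = 6 (R = 6*1 = 6)
0 + R*s(-5, p(5)) = 0 + 6*((-3 + 5 + 2*√(3 + 5)) - 5) = 0 + 6*((-3 + 5 + 2*√8) - 5) = 0 + 6*((-3 + 5 + 2*(2*√2)) - 5) = 0 + 6*((-3 + 5 + 4*√2) - 5) = 0 + 6*((2 + 4*√2) - 5) = 0 + 6*(-3 + 4*√2) = 0 + (-18 + 24*√2) = -18 + 24*√2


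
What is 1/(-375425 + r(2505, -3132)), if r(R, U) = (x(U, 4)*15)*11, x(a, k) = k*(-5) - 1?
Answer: -1/378890 ≈ -2.6393e-6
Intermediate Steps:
x(a, k) = -1 - 5*k (x(a, k) = -5*k - 1 = -1 - 5*k)
r(R, U) = -3465 (r(R, U) = ((-1 - 5*4)*15)*11 = ((-1 - 20)*15)*11 = -21*15*11 = -315*11 = -3465)
1/(-375425 + r(2505, -3132)) = 1/(-375425 - 3465) = 1/(-378890) = -1/378890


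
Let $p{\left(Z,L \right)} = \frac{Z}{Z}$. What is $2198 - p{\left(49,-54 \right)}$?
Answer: $2197$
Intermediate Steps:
$p{\left(Z,L \right)} = 1$
$2198 - p{\left(49,-54 \right)} = 2198 - 1 = 2197$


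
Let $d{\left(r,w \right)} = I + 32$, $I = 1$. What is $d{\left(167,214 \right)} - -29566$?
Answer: $29599$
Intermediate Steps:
$d{\left(r,w \right)} = 33$ ($d{\left(r,w \right)} = 1 + 32 = 33$)
$d{\left(167,214 \right)} - -29566 = 33 - -29566 = 33 + 29566 = 29599$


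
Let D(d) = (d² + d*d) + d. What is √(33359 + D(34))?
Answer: √35705 ≈ 188.96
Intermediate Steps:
D(d) = d + 2*d² (D(d) = (d² + d²) + d = 2*d² + d = d + 2*d²)
√(33359 + D(34)) = √(33359 + 34*(1 + 2*34)) = √(33359 + 34*(1 + 68)) = √(33359 + 34*69) = √(33359 + 2346) = √35705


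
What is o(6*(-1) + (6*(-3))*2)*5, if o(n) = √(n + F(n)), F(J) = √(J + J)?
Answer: 5*√(-42 + 2*I*√21) ≈ 3.5149 + 32.594*I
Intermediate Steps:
F(J) = √2*√J (F(J) = √(2*J) = √2*√J)
o(n) = √(n + √2*√n)
o(6*(-1) + (6*(-3))*2)*5 = √((6*(-1) + (6*(-3))*2) + √2*√(6*(-1) + (6*(-3))*2))*5 = √((-6 - 18*2) + √2*√(-6 - 18*2))*5 = √((-6 - 36) + √2*√(-6 - 36))*5 = √(-42 + √2*√(-42))*5 = √(-42 + √2*(I*√42))*5 = √(-42 + 2*I*√21)*5 = 5*√(-42 + 2*I*√21)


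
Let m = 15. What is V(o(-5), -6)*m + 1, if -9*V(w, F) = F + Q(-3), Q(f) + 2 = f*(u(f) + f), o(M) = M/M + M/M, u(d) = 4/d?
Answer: -22/3 ≈ -7.3333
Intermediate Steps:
o(M) = 2 (o(M) = 1 + 1 = 2)
Q(f) = -2 + f*(f + 4/f) (Q(f) = -2 + f*(4/f + f) = -2 + f*(f + 4/f))
V(w, F) = -11/9 - F/9 (V(w, F) = -(F + (2 + (-3)**2))/9 = -(F + (2 + 9))/9 = -(F + 11)/9 = -(11 + F)/9 = -11/9 - F/9)
V(o(-5), -6)*m + 1 = (-11/9 - 1/9*(-6))*15 + 1 = (-11/9 + 2/3)*15 + 1 = -5/9*15 + 1 = -25/3 + 1 = -22/3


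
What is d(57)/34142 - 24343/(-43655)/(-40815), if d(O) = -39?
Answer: -70320492881/60833492643150 ≈ -0.0011560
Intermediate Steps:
d(57)/34142 - 24343/(-43655)/(-40815) = -39/34142 - 24343/(-43655)/(-40815) = -39*1/34142 - 24343*(-1/43655)*(-1/40815) = -39/34142 + (24343/43655)*(-1/40815) = -39/34142 - 24343/1781778825 = -70320492881/60833492643150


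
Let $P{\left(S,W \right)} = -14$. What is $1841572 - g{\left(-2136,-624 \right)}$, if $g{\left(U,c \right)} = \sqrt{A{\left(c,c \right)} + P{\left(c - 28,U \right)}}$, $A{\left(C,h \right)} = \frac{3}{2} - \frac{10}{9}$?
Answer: $1841572 - \frac{7 i \sqrt{10}}{6} \approx 1.8416 \cdot 10^{6} - 3.6893 i$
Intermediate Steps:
$A{\left(C,h \right)} = \frac{7}{18}$ ($A{\left(C,h \right)} = 3 \cdot \frac{1}{2} - \frac{10}{9} = \frac{3}{2} - \frac{10}{9} = \frac{7}{18}$)
$g{\left(U,c \right)} = \frac{7 i \sqrt{10}}{6}$ ($g{\left(U,c \right)} = \sqrt{\frac{7}{18} - 14} = \sqrt{- \frac{245}{18}} = \frac{7 i \sqrt{10}}{6}$)
$1841572 - g{\left(-2136,-624 \right)} = 1841572 - \frac{7 i \sqrt{10}}{6}$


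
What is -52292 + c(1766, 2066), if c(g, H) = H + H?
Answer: -48160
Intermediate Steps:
c(g, H) = 2*H
-52292 + c(1766, 2066) = -52292 + 2*2066 = -52292 + 4132 = -48160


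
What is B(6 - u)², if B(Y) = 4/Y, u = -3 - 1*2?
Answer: 16/121 ≈ 0.13223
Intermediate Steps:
u = -5 (u = -3 - 2 = -5)
B(6 - u)² = (4/(6 - 1*(-5)))² = (4/(6 + 5))² = (4/11)² = 16/121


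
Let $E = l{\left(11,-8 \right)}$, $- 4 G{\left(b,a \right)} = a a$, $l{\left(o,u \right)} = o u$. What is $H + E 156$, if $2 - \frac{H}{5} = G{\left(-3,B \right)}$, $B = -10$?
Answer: $-13593$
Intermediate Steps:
$G{\left(b,a \right)} = - \frac{a^{2}}{4}$ ($G{\left(b,a \right)} = - \frac{a a}{4} = - \frac{a^{2}}{4}$)
$E = -88$ ($E = 11 \left(-8\right) = -88$)
$H = 135$ ($H = 10 - 5 \left(- \frac{\left(-10\right)^{2}}{4}\right) = 10 - 5 \left(\left(- \frac{1}{4}\right) 100\right) = 10 - -125 = 10 + 125 = 135$)
$H + E 156 = 135 - 13728 = -13593$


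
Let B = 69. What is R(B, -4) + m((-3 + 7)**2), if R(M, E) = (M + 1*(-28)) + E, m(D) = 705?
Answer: 742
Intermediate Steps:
R(M, E) = -28 + E + M (R(M, E) = (M - 28) + E = (-28 + M) + E = -28 + E + M)
R(B, -4) + m((-3 + 7)**2) = (-28 - 4 + 69) + 705 = 37 + 705 = 742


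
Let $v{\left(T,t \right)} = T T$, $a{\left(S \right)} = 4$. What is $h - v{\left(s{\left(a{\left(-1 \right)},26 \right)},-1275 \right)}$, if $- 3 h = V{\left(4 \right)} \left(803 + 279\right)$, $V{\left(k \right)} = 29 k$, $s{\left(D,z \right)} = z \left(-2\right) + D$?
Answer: $- \frac{132424}{3} \approx -44141.0$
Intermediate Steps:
$s{\left(D,z \right)} = D - 2 z$ ($s{\left(D,z \right)} = - 2 z + D = D - 2 z$)
$v{\left(T,t \right)} = T^{2}$
$h = - \frac{125512}{3}$ ($h = - \frac{29 \cdot 4 \left(803 + 279\right)}{3} = - \frac{116 \cdot 1082}{3} = \left(- \frac{1}{3}\right) 125512 = - \frac{125512}{3} \approx -41837.0$)
$h - v{\left(s{\left(a{\left(-1 \right)},26 \right)},-1275 \right)} = - \frac{125512}{3} - \left(4 - 52\right)^{2} = - \frac{125512}{3} - \left(-48\right)^{2} = - \frac{125512}{3} - 2304 = - \frac{132424}{3}$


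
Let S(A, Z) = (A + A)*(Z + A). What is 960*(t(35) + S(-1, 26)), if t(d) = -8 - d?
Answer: -89280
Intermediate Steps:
S(A, Z) = 2*A*(A + Z) (S(A, Z) = (2*A)*(A + Z) = 2*A*(A + Z))
960*(t(35) + S(-1, 26)) = 960*((-8 - 1*35) + 2*(-1)*(-1 + 26)) = 960*((-8 - 35) + 2*(-1)*25) = 960*(-43 - 50) = 960*(-93) = -89280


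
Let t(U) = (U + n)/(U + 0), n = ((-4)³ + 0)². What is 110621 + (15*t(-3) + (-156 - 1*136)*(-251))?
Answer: 163448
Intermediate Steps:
n = 4096 (n = (-64 + 0)² = (-64)² = 4096)
t(U) = (4096 + U)/U (t(U) = (U + 4096)/(U + 0) = (4096 + U)/U)
110621 + (15*t(-3) + (-156 - 1*136)*(-251)) = 110621 + (15*((4096 - 3)/(-3)) + (-156 - 1*136)*(-251)) = 110621 + (15*(-⅓*4093) + (-156 - 136)*(-251)) = 110621 + (15*(-4093/3) - 292*(-251)) = 110621 + (-20465 + 73292) = 110621 + 52827 = 163448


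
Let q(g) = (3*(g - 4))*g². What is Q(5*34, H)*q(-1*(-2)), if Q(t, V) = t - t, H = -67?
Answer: 0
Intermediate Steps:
Q(t, V) = 0
q(g) = g²*(-12 + 3*g) (q(g) = (3*(-4 + g))*g² = (-12 + 3*g)*g² = g²*(-12 + 3*g))
Q(5*34, H)*q(-1*(-2)) = 0*(3*(-1*(-2))²*(-4 - 1*(-2))) = 0*(3*2²*(-4 + 2)) = 0*(3*4*(-2)) = 0*(-24) = 0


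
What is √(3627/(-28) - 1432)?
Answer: I*√306061/14 ≈ 39.516*I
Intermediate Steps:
√(3627/(-28) - 1432) = √(3627*(-1/28) - 1432) = √(-3627/28 - 1432) = √(-43723/28) = I*√306061/14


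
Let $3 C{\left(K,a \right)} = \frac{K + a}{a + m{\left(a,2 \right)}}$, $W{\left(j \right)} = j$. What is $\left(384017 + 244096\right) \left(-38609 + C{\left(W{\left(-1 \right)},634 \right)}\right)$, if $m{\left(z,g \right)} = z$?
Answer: $- \frac{30749900656113}{1268} \approx -2.4251 \cdot 10^{10}$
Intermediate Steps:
$C{\left(K,a \right)} = \frac{K + a}{6 a}$ ($C{\left(K,a \right)} = \frac{\left(K + a\right) \frac{1}{a + a}}{3} = \frac{\left(K + a\right) \frac{1}{2 a}}{3} = \frac{\frac{1}{2} \frac{1}{a} \left(K + a\right)}{3} = \frac{K + a}{6 a}$)
$\left(384017 + 244096\right) \left(-38609 + C{\left(W{\left(-1 \right)},634 \right)}\right) = \left(384017 + 244096\right) \left(-38609 + \frac{-1 + 634}{6 \cdot 634}\right) = 628113 \left(-38609 + \frac{1}{6} \cdot \frac{1}{634} \cdot 633\right) = 628113 \left(-38609 + \frac{211}{1268}\right) = 628113 \left(- \frac{48956001}{1268}\right) = - \frac{30749900656113}{1268}$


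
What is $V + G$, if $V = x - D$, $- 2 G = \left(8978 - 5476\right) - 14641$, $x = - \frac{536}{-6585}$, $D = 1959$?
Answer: $\frac{47551357}{13170} \approx 3610.6$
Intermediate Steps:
$x = \frac{536}{6585}$ ($x = \left(-536\right) \left(- \frac{1}{6585}\right) = \frac{536}{6585} \approx 0.081397$)
$G = \frac{11139}{2}$ ($G = - \frac{\left(8978 - 5476\right) - 14641}{2} = - \frac{3502 - 14641}{2} = \left(- \frac{1}{2}\right) \left(-11139\right) = \frac{11139}{2} \approx 5569.5$)
$V = - \frac{12899479}{6585}$ ($V = \frac{536}{6585} - 1959 = - \frac{12899479}{6585} \approx -1958.9$)
$V + G = - \frac{12899479}{6585} + \frac{11139}{2} = \frac{47551357}{13170}$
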